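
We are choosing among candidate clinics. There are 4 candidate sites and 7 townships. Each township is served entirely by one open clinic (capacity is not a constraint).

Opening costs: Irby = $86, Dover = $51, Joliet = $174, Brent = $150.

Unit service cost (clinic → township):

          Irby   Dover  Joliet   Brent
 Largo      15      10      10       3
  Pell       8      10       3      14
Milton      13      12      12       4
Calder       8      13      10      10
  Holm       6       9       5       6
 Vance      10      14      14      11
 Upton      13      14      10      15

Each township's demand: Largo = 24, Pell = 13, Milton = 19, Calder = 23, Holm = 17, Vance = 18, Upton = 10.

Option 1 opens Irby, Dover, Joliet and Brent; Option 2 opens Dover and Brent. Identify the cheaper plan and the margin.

Option 1: {Irby, Dover, Joliet, Brent}: Largo→Brent 3·24=72, Pell→Joliet 3·13=39, Milton→Brent 4·19=76, Calder→Irby 8·23=184, Holm→Joliet 5·17=85, Vance→Irby 10·18=180, Upton→Joliet 10·10=100. Service 736; fixed 461; total 1197.
Option 2: {Dover, Brent}: Largo→Brent 3·24=72, Pell→Dover 10·13=130, Milton→Brent 4·19=76, Calder→Brent 10·23=230, Holm→Brent 6·17=102, Vance→Brent 11·18=198, Upton→Dover 14·10=140. Service 948; fixed 201; total 1149.
Difference: |1197 − 1149| = 48.

Option 2 is cheaper by 48.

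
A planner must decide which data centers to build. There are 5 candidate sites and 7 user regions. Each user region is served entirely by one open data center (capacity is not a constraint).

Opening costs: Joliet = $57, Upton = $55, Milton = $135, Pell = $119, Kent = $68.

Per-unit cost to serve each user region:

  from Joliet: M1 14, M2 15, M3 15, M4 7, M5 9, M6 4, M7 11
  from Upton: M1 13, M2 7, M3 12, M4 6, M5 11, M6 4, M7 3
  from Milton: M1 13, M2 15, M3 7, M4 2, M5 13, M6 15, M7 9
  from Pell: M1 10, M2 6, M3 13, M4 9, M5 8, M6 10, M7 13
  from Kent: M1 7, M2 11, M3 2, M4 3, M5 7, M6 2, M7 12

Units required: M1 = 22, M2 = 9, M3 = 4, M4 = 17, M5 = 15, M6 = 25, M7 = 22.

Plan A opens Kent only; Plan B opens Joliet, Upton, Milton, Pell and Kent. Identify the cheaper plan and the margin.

Plan A: {Kent}: M1→Kent 7·22=154, M2→Kent 11·9=99, M3→Kent 2·4=8, M4→Kent 3·17=51, M5→Kent 7·15=105, M6→Kent 2·25=50, M7→Kent 12·22=264. Service 731; fixed 68; total 799.
Plan B: {Joliet, Upton, Milton, Pell, Kent}: M1→Kent 7·22=154, M2→Pell 6·9=54, M3→Kent 2·4=8, M4→Milton 2·17=34, M5→Kent 7·15=105, M6→Kent 2·25=50, M7→Upton 3·22=66. Service 471; fixed 434; total 905.
Difference: |799 − 905| = 106.

Plan A is cheaper by 106.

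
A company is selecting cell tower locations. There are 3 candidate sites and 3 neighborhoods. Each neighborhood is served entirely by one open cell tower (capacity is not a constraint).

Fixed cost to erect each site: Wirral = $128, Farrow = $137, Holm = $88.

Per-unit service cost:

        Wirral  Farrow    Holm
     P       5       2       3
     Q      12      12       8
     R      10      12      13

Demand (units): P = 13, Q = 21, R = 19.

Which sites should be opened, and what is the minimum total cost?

For any fixed open set, each neighborhood goes to its cheapest open site; total = fixed + service.
{Holm}: P→Holm 3·13=39, Q→Holm 8·21=168, R→Holm 13·19=247. Service 454; fixed 88; total 542.
{Wirral, Holm}: service 397 + fixed 216 = 613
{Wirral}: service 507 + fixed 128 = 635
{Wirral, Farrow, Holm}: service 384 + fixed 353 = 737
No other subset beats 542.

Open Holm only; minimum total cost 542.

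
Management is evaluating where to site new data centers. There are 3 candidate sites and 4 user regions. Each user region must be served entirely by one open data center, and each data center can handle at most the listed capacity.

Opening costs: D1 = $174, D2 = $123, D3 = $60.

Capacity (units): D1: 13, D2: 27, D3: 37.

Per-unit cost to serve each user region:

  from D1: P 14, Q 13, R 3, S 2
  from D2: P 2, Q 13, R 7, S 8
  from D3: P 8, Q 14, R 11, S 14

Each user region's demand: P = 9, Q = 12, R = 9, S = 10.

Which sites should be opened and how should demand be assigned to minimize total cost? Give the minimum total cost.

Minimum total cost: 548

Open {D2, D3}: P→D2 2·9=18, Q→D3 14·12=168, R→D3 11·9=99, S→D2 8·10=80.
Loads: D2 carries 19/27, D3 carries 21/37. Service 365; fixed 183; total 548.
Next best feasible plan costs 566.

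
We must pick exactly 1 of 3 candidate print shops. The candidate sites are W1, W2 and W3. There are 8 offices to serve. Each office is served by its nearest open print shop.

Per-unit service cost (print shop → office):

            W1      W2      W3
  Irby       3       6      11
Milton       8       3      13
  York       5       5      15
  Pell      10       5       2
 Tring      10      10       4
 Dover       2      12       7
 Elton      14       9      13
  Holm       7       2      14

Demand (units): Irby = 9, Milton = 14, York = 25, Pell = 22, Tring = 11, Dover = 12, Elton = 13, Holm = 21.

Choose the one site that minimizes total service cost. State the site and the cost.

With exactly 1 open, each office uses its cheapest among the chosen.
{W2}: Irby→W2 6·9=54, Milton→W2 3·14=42, York→W2 5·25=125, Pell→W2 5·22=110, Tring→W2 10·11=110, Dover→W2 12·12=144, Elton→W2 9·13=117, Holm→W2 2·21=42. Service cost 744.
{W1}: service cost 947
{W3}: service cost 1291
Among all 3 size-1 choices, {W2} is lowest.

Choose W2 only; total service cost 744.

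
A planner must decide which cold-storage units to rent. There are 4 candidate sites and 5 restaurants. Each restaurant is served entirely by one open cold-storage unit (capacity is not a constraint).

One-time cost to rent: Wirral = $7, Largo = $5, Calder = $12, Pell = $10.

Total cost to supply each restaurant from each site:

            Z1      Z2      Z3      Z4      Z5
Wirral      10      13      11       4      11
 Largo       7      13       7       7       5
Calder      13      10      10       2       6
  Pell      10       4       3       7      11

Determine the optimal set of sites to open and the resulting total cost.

For any fixed open set, each restaurant goes to its cheapest open site; total = fixed + service.
{Largo, Pell}: Z1→Largo 7, Z2→Pell 4, Z3→Pell 3, Z4→Largo 7, Z5→Largo 5. Service 26; fixed 15; total 41.
{Largo}: service 39 + fixed 5 = 44
{Wirral, Largo, Pell}: Z1→Largo 7, Z2→Pell 4, Z3→Pell 3, Z4→Wirral 4, Z5→Largo 5. Service 23; fixed 22; total 45.
{Wirral, Largo, Calder, Pell}: service 21 + fixed 34 = 55
(All 15 nonempty subsets were checked; Largo and Pell is lowest.)

Open Largo and Pell; minimum total cost 41.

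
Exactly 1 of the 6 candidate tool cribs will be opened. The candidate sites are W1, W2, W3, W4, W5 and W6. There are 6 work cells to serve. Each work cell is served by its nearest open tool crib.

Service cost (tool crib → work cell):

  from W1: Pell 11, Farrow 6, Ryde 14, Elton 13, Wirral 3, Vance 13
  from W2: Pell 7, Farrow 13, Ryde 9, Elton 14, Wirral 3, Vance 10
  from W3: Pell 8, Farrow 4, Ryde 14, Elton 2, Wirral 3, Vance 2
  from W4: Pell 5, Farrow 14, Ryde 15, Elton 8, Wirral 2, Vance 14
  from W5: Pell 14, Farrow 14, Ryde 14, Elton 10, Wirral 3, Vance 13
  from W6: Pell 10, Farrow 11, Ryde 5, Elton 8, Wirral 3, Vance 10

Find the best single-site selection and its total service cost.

Choose W3 only; total service cost 33.

With exactly 1 open, each work cell uses its cheapest among the chosen.
{W3}: Pell→W3 8, Farrow→W3 4, Ryde→W3 14, Elton→W3 2, Wirral→W3 3, Vance→W3 2. Service cost 33.
{W6}: service cost 47
{W2}: service cost 56
Among all 6 size-1 choices, {W3} is lowest.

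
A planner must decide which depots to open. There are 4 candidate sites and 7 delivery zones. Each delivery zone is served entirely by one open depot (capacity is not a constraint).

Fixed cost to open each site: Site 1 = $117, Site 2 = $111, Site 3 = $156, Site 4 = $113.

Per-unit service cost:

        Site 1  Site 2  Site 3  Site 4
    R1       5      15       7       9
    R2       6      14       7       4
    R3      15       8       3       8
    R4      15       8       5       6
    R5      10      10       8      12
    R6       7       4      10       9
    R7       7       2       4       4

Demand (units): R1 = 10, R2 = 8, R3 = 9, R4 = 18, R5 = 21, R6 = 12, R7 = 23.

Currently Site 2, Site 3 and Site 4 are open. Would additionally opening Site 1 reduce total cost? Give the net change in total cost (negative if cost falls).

No — net change +97 (cost rises by 97).

Current service cost with {Site 2, Site 3, Site 4}: 481.
Adding Site 1: each delivery zone re-picks its cheapest; new service cost 461, saving 20.
Extra fixed cost: 117. Net change = 117 − 20 = 97.
(Totals: 861 → 958.)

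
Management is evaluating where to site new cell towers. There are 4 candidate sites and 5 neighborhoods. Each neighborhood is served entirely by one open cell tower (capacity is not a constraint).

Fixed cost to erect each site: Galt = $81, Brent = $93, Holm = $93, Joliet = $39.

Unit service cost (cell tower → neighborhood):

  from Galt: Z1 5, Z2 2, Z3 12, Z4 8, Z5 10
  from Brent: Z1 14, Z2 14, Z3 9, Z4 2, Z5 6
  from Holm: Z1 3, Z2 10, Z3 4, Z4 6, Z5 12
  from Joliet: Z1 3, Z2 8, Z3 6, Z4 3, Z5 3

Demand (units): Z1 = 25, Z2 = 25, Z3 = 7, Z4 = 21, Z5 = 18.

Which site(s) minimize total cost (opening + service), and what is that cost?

For any fixed open set, each neighborhood goes to its cheapest open site; total = fixed + service.
{Galt, Joliet}: Z1→Joliet 3·25=75, Z2→Galt 2·25=50, Z3→Joliet 6·7=42, Z4→Joliet 3·21=63, Z5→Joliet 3·18=54. Service 284; fixed 120; total 404.
{Joliet}: service 434 + fixed 39 = 473
{Galt, Brent, Joliet}: service 263 + fixed 213 = 476
{Galt, Brent, Holm, Joliet}: service 249 + fixed 306 = 555
No other subset beats 404.

Open Galt and Joliet; minimum total cost 404.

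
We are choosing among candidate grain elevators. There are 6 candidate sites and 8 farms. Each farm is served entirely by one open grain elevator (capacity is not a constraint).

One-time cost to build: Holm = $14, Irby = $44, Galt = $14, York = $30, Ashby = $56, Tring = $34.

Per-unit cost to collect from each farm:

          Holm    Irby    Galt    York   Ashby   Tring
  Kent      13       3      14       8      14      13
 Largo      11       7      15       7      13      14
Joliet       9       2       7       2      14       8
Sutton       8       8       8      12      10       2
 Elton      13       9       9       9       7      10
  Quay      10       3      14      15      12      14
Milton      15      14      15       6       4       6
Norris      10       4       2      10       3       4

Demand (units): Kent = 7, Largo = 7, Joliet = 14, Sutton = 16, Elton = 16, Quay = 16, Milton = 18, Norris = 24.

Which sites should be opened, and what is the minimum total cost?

For any fixed open set, each farm goes to its cheapest open site; total = fixed + service.
{Irby, Galt, Ashby, Tring}: Kent→Irby 3·7=21, Largo→Irby 7·7=49, Joliet→Irby 2·14=28, Sutton→Tring 2·16=32, Elton→Ashby 7·16=112, Quay→Irby 3·16=48, Milton→Ashby 4·18=72, Norris→Galt 2·24=48. Service 410; fixed 148; total 558.
{Irby, Ashby, Tring}: service 434 + fixed 134 = 568
{Irby, Galt, Tring}: service 478 + fixed 92 = 570
{Holm, Irby, Galt, York, Ashby, Tring}: Kent→Irby 3·7=21, Largo→Irby 7·7=49, Joliet→Irby 2·14=28, Sutton→Tring 2·16=32, Elton→Ashby 7·16=112, Quay→Irby 3·16=48, Milton→Ashby 4·18=72, Norris→Galt 2·24=48. Service 410; fixed 192; total 602.
No other subset beats 558.

Open Irby, Galt, Ashby and Tring; minimum total cost 558.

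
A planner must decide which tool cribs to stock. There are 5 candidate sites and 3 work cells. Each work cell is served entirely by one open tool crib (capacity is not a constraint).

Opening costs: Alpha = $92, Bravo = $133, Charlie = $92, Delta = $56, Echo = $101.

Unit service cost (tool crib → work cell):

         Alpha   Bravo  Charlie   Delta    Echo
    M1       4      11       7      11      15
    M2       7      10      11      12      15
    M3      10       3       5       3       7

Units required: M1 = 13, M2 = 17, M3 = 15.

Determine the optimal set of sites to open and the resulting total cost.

For any fixed open set, each work cell goes to its cheapest open site; total = fixed + service.
{Alpha, Delta}: M1→Alpha 4·13=52, M2→Alpha 7·17=119, M3→Delta 3·15=45. Service 216; fixed 148; total 364.
{Alpha}: service 321 + fixed 92 = 413
{Alpha, Charlie}: M1→Alpha 4·13=52, M2→Alpha 7·17=119, M3→Charlie 5·15=75. Service 246; fixed 184; total 430.
{Alpha, Bravo, Charlie, Delta, Echo}: M1→Alpha 4·13=52, M2→Alpha 7·17=119, M3→Bravo 3·15=45. Service 216; fixed 474; total 690.
No other subset beats 364.

Open Alpha and Delta; minimum total cost 364.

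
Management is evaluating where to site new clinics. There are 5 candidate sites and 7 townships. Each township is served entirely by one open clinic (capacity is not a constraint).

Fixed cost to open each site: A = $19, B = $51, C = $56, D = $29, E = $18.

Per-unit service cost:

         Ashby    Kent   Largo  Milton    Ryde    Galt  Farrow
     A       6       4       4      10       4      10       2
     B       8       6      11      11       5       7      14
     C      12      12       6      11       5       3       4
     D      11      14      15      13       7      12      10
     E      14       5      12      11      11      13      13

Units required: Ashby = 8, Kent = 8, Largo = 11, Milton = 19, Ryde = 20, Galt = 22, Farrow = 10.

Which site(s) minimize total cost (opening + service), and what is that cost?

Open A and C; minimum total cost 555.

For any fixed open set, each township goes to its cheapest open site; total = fixed + service.
{A, C}: Ashby→A 6·8=48, Kent→A 4·8=32, Largo→A 4·11=44, Milton→A 10·19=190, Ryde→A 4·20=80, Galt→C 3·22=66, Farrow→A 2·10=20. Service 480; fixed 75; total 555.
{A, C, E}: service 480 + fixed 93 = 573
{A, C, D}: service 480 + fixed 104 = 584
{A, B, C, D, E}: service 480 + fixed 173 = 653
No other subset beats 555.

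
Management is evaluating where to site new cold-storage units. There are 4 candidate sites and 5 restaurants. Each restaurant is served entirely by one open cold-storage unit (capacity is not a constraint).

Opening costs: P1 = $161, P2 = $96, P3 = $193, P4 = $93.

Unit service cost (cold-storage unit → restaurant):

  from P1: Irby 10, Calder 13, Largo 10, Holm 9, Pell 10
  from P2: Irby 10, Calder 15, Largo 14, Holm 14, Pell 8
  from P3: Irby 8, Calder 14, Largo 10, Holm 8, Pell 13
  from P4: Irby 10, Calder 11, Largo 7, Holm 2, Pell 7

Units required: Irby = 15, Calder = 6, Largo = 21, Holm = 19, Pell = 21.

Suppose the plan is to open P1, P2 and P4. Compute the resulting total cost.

Each restaurant is assigned to its cheapest site among the open ones.
{P1, P2, P4}: Irby→P1 10·15=150, Calder→P4 11·6=66, Largo→P4 7·21=147, Holm→P4 2·19=38, Pell→P4 7·21=147. Service 548; fixed 350; total 898.

Total cost: 898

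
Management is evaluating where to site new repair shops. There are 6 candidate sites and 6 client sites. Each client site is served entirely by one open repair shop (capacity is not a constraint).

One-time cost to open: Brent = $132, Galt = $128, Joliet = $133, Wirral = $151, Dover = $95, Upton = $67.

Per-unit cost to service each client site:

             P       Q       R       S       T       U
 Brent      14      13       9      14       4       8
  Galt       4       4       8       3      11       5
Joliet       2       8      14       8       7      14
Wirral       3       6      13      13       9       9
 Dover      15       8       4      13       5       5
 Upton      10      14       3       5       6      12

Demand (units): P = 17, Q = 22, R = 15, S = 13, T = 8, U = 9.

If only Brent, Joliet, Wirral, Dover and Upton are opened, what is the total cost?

Each client site is assigned to its cheapest site among the open ones.
{Brent, Joliet, Wirral, Dover, Upton}: P→Joliet 2·17=34, Q→Wirral 6·22=132, R→Upton 3·15=45, S→Upton 5·13=65, T→Brent 4·8=32, U→Dover 5·9=45. Service 353; fixed 578; total 931.

Total cost: 931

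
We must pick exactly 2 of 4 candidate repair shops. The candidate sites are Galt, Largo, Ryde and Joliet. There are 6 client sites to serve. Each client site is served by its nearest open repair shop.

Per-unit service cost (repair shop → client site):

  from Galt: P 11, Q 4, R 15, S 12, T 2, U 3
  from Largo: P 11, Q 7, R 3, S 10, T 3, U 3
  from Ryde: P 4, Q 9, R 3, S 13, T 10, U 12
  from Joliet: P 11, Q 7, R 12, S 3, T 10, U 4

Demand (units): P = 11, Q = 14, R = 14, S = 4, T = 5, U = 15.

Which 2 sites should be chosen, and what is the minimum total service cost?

Choose Galt and Ryde; total service cost 245.

With exactly 2 open, each client site uses its cheapest among the chosen.
{Galt, Ryde}: P→Ryde 4·11=44, Q→Galt 4·14=56, R→Ryde 3·14=42, S→Galt 12·4=48, T→Galt 2·5=10, U→Galt 3·15=45. Service cost 245.
{Largo, Ryde}: service cost 284
{Ryde, Joliet}: service cost 306
Among all 6 size-2 choices, {Galt, Ryde} is lowest.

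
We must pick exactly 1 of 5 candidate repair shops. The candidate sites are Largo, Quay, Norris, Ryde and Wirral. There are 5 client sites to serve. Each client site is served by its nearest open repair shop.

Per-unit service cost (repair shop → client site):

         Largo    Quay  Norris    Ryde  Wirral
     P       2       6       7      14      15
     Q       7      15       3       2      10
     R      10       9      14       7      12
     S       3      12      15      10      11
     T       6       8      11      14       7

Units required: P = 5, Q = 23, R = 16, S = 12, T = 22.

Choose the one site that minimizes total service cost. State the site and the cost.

With exactly 1 open, each client site uses its cheapest among the chosen.
{Largo}: P→Largo 2·5=10, Q→Largo 7·23=161, R→Largo 10·16=160, S→Largo 3·12=36, T→Largo 6·22=132. Service cost 499.
{Ryde}: service cost 656
{Norris}: service cost 750
Among all 5 size-1 choices, {Largo} is lowest.

Choose Largo only; total service cost 499.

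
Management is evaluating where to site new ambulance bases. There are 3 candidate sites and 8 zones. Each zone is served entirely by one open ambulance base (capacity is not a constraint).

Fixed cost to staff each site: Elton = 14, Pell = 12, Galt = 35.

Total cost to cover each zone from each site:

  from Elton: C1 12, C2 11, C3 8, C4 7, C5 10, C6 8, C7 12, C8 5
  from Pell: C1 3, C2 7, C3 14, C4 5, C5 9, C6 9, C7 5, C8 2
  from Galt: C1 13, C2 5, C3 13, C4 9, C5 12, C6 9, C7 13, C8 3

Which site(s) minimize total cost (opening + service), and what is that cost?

For any fixed open set, each zone goes to its cheapest open site; total = fixed + service.
{Pell}: C1→Pell 3, C2→Pell 7, C3→Pell 14, C4→Pell 5, C5→Pell 9, C6→Pell 9, C7→Pell 5, C8→Pell 2. Service 54; fixed 12; total 66.
{Elton, Pell}: C1→Pell 3, C2→Pell 7, C3→Elton 8, C4→Pell 5, C5→Pell 9, C6→Elton 8, C7→Pell 5, C8→Pell 2. Service 47; fixed 26; total 73.
{Elton}: service 73 + fixed 14 = 87
{Elton, Pell, Galt}: service 45 + fixed 61 = 106
No other subset beats 66.

Open Pell only; minimum total cost 66.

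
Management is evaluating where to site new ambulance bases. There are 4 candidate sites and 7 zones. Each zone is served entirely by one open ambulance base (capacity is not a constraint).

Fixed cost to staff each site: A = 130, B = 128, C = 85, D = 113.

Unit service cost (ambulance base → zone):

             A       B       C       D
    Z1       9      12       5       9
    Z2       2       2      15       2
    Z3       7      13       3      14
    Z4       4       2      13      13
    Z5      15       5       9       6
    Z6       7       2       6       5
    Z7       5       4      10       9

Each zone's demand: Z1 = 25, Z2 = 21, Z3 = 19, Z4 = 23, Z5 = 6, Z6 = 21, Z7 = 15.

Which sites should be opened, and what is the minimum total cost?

Open B and C; minimum total cost 615.

For any fixed open set, each zone goes to its cheapest open site; total = fixed + service.
{B, C}: Z1→C 5·25=125, Z2→B 2·21=42, Z3→C 3·19=57, Z4→B 2·23=46, Z5→B 5·6=30, Z6→B 2·21=42, Z7→B 4·15=60. Service 402; fixed 213; total 615.
{B, C, D}: Z1→C 5·25=125, Z2→B 2·21=42, Z3→C 3·19=57, Z4→B 2·23=46, Z5→B 5·6=30, Z6→B 2·21=42, Z7→B 4·15=60. Service 402; fixed 326; total 728.
{A, B, C}: service 402 + fixed 343 = 745
{A, B, C, D}: service 402 + fixed 456 = 858
No other subset beats 615.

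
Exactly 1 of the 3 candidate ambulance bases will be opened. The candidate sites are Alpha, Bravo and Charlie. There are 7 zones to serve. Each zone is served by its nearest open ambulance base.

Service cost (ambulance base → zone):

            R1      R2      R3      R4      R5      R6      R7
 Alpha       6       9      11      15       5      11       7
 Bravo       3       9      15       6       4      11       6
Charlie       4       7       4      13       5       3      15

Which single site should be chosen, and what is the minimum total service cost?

Choose Charlie only; total service cost 51.

With exactly 1 open, each zone uses its cheapest among the chosen.
{Charlie}: R1→Charlie 4, R2→Charlie 7, R3→Charlie 4, R4→Charlie 13, R5→Charlie 5, R6→Charlie 3, R7→Charlie 15. Service cost 51.
{Bravo}: service cost 54
{Alpha}: service cost 64
Among all 3 size-1 choices, {Charlie} is lowest.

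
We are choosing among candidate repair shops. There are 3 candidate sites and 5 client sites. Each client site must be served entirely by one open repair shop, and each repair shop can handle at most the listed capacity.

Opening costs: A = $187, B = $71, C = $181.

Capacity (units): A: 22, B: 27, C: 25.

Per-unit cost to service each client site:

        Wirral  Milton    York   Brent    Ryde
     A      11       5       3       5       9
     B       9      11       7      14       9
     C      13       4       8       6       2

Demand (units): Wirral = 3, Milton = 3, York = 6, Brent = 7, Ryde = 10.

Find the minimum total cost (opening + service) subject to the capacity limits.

Open {B, C}: Wirral→B 9·3=27, Milton→C 4·3=12, York→B 7·6=42, Brent→C 6·7=42, Ryde→C 2·10=20.
Loads: B carries 9/27, C carries 20/25. Service 143; fixed 252; total 395.
Next best feasible plan costs 407.

Minimum total cost: 395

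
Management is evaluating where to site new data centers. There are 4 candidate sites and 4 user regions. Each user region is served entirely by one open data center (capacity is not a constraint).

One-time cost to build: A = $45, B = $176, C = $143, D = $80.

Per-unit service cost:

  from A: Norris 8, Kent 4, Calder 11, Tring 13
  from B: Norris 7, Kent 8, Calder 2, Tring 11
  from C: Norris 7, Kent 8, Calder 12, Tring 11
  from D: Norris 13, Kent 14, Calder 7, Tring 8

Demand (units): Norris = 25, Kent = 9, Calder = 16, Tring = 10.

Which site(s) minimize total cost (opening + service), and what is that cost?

For any fixed open set, each user region goes to its cheapest open site; total = fixed + service.
{A, D}: Norris→A 8·25=200, Kent→A 4·9=36, Calder→D 7·16=112, Tring→D 8·10=80. Service 428; fixed 125; total 553.
{B}: service 389 + fixed 176 = 565
{A, B}: service 353 + fixed 221 = 574
{A, B, C, D}: service 323 + fixed 444 = 767
(All 15 nonempty subsets were checked; A and D is lowest.)

Open A and D; minimum total cost 553.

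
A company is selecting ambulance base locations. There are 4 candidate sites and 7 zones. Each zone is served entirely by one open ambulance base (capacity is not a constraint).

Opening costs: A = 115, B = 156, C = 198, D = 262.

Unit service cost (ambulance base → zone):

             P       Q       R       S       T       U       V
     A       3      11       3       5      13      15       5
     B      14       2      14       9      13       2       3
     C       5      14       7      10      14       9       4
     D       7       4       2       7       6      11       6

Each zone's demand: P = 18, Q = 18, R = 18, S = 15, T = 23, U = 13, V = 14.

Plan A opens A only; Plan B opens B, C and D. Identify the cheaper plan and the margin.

Plan A: {A}: P→A 3·18=54, Q→A 11·18=198, R→A 3·18=54, S→A 5·15=75, T→A 13·23=299, U→A 15·13=195, V→A 5·14=70. Service 945; fixed 115; total 1060.
Plan B: {B, C, D}: P→C 5·18=90, Q→B 2·18=36, R→D 2·18=36, S→D 7·15=105, T→D 6·23=138, U→B 2·13=26, V→B 3·14=42. Service 473; fixed 616; total 1089.
Difference: |1060 − 1089| = 29.

Plan A is cheaper by 29.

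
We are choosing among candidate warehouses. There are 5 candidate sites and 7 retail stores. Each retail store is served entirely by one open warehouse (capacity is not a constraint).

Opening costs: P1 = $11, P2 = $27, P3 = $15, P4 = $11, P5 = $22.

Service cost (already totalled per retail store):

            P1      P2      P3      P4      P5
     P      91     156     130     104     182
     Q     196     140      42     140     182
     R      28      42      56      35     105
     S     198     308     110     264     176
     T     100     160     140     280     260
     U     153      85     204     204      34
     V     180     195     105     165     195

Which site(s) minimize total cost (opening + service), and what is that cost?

For any fixed open set, each retail store goes to its cheapest open site; total = fixed + service.
{P1, P3, P5}: P→P1 91, Q→P3 42, R→P1 28, S→P3 110, T→P1 100, U→P5 34, V→P3 105. Service 510; fixed 48; total 558.
{P1, P3, P4, P5}: service 510 + fixed 59 = 569
{P1, P2, P3, P5}: P→P1 91, Q→P3 42, R→P1 28, S→P3 110, T→P1 100, U→P5 34, V→P3 105. Service 510; fixed 75; total 585.
{P1, P2, P3, P4, P5}: service 510 + fixed 86 = 596
No other subset beats 558.

Open P1, P3 and P5; minimum total cost 558.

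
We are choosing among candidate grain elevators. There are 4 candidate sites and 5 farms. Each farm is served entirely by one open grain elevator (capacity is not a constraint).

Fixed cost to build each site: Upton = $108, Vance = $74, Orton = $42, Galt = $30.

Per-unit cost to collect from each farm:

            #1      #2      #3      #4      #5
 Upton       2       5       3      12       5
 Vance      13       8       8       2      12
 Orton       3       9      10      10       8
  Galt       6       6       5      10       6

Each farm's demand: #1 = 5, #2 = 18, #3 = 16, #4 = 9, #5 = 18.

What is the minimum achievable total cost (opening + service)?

For any fixed open set, each farm goes to its cheapest open site; total = fixed + service.
{Upton, Vance}: #1→Upton 2·5=10, #2→Upton 5·18=90, #3→Upton 3·16=48, #4→Vance 2·9=18, #5→Upton 5·18=90. Service 256; fixed 182; total 438.
{Galt}: #1→Galt 6·5=30, #2→Galt 6·18=108, #3→Galt 5·16=80, #4→Galt 10·9=90, #5→Galt 6·18=108. Service 416; fixed 30; total 446.
{Vance, Galt}: #1→Galt 6·5=30, #2→Galt 6·18=108, #3→Galt 5·16=80, #4→Vance 2·9=18, #5→Galt 6·18=108. Service 344; fixed 104; total 448.
{Upton, Vance, Orton, Galt}: #1→Upton 2·5=10, #2→Upton 5·18=90, #3→Upton 3·16=48, #4→Vance 2·9=18, #5→Upton 5·18=90. Service 256; fixed 254; total 510.
(All 15 nonempty subsets were checked; Upton and Vance is lowest.)

Minimum total cost: 438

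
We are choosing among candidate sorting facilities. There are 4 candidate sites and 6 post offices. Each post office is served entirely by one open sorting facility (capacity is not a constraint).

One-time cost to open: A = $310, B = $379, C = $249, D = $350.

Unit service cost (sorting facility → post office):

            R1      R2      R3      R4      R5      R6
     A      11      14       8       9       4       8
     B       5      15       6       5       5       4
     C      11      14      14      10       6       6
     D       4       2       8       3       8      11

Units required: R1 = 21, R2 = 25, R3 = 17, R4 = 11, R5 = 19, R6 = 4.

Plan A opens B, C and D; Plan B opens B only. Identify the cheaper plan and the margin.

Plan B is cheaper by 231.

Plan A: {B, C, D}: R1→D 4·21=84, R2→D 2·25=50, R3→B 6·17=102, R4→D 3·11=33, R5→B 5·19=95, R6→B 4·4=16. Service 380; fixed 978; total 1358.
Plan B: {B}: R1→B 5·21=105, R2→B 15·25=375, R3→B 6·17=102, R4→B 5·11=55, R5→B 5·19=95, R6→B 4·4=16. Service 748; fixed 379; total 1127.
Difference: |1358 − 1127| = 231.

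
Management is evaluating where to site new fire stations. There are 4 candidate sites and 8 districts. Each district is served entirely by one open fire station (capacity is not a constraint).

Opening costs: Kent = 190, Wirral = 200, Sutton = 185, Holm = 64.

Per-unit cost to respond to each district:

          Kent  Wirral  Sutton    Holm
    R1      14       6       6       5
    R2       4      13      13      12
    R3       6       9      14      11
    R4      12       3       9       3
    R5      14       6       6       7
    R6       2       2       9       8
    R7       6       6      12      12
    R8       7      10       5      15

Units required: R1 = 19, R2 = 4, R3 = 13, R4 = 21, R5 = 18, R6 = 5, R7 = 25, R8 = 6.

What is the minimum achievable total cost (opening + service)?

Minimum total cost: 834

For any fixed open set, each district goes to its cheapest open site; total = fixed + service.
{Kent, Holm}: R1→Holm 5·19=95, R2→Kent 4·4=16, R3→Kent 6·13=78, R4→Holm 3·21=63, R5→Holm 7·18=126, R6→Kent 2·5=10, R7→Kent 6·25=150, R8→Kent 7·6=42. Service 580; fixed 254; total 834.
{Wirral}: service 674 + fixed 200 = 874
{Wirral, Holm}: R1→Holm 5·19=95, R2→Holm 12·4=48, R3→Wirral 9·13=117, R4→Wirral 3·21=63, R5→Wirral 6·18=108, R6→Wirral 2·5=10, R7→Wirral 6·25=150, R8→Wirral 10·6=60. Service 651; fixed 264; total 915.
{Kent, Wirral, Sutton, Holm}: service 550 + fixed 639 = 1189
(All 15 nonempty subsets were checked; Kent and Holm is lowest.)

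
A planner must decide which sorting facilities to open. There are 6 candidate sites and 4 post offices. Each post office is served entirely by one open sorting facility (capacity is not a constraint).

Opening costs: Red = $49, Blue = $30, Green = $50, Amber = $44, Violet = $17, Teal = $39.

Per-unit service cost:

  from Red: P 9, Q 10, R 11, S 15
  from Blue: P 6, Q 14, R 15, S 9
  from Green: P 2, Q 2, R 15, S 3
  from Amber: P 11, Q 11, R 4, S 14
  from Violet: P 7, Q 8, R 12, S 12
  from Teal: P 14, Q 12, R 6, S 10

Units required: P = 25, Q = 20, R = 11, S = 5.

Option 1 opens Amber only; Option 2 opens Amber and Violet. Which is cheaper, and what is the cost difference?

Option 2 is cheaper by 153.

Option 1: {Amber}: P→Amber 11·25=275, Q→Amber 11·20=220, R→Amber 4·11=44, S→Amber 14·5=70. Service 609; fixed 44; total 653.
Option 2: {Amber, Violet}: P→Violet 7·25=175, Q→Violet 8·20=160, R→Amber 4·11=44, S→Violet 12·5=60. Service 439; fixed 61; total 500.
Difference: |653 − 500| = 153.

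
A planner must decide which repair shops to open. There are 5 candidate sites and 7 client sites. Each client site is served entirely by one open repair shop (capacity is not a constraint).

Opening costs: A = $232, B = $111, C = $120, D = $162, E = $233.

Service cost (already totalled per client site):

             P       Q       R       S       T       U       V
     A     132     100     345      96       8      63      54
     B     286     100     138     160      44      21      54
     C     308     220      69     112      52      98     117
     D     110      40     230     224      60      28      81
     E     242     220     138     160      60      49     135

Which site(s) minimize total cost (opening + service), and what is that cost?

For any fixed open set, each client site goes to its cheapest open site; total = fixed + service.
{C, D}: P→D 110, Q→D 40, R→C 69, S→C 112, T→C 52, U→D 28, V→D 81. Service 492; fixed 282; total 774.
{B, D}: P→D 110, Q→D 40, R→B 138, S→B 160, T→B 44, U→B 21, V→B 54. Service 567; fixed 273; total 840.
{B, C, D}: service 450 + fixed 393 = 843
{A, B, C, D, E}: P→D 110, Q→D 40, R→C 69, S→A 96, T→A 8, U→B 21, V→A 54. Service 398; fixed 858; total 1256.
No other subset beats 774.

Open C and D; minimum total cost 774.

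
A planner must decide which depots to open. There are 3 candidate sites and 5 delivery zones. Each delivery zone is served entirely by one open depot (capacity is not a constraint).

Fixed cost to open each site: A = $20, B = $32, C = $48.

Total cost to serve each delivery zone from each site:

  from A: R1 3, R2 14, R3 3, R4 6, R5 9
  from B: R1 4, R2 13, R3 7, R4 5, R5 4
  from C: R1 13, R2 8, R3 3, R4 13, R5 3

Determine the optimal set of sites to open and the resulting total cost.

For any fixed open set, each delivery zone goes to its cheapest open site; total = fixed + service.
{A}: R1→A 3, R2→A 14, R3→A 3, R4→A 6, R5→A 9. Service 35; fixed 20; total 55.
{B}: R1→B 4, R2→B 13, R3→B 7, R4→B 5, R5→B 4. Service 33; fixed 32; total 65.
{A, B}: R1→A 3, R2→B 13, R3→A 3, R4→B 5, R5→B 4. Service 28; fixed 52; total 80.
{A, B, C}: R1→A 3, R2→C 8, R3→A 3, R4→B 5, R5→C 3. Service 22; fixed 100; total 122.
No other subset beats 55.

Open A only; minimum total cost 55.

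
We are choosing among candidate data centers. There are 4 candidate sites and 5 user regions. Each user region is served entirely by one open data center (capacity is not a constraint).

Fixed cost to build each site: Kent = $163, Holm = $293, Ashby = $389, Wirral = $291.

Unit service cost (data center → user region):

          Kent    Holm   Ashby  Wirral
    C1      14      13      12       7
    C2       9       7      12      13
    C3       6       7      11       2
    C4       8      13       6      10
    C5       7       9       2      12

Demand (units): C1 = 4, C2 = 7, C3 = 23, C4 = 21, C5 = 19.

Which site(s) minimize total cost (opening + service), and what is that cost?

Open Kent only; minimum total cost 721.

For any fixed open set, each user region goes to its cheapest open site; total = fixed + service.
{Kent}: C1→Kent 14·4=56, C2→Kent 9·7=63, C3→Kent 6·23=138, C4→Kent 8·21=168, C5→Kent 7·19=133. Service 558; fixed 163; total 721.
{Kent, Wirral}: C1→Wirral 7·4=28, C2→Kent 9·7=63, C3→Wirral 2·23=46, C4→Kent 8·21=168, C5→Kent 7·19=133. Service 438; fixed 454; total 892.
{Wirral}: service 603 + fixed 291 = 894
{Kent, Holm, Ashby, Wirral}: C1→Wirral 7·4=28, C2→Holm 7·7=49, C3→Wirral 2·23=46, C4→Ashby 6·21=126, C5→Ashby 2·19=38. Service 287; fixed 1136; total 1423.
No other subset beats 721.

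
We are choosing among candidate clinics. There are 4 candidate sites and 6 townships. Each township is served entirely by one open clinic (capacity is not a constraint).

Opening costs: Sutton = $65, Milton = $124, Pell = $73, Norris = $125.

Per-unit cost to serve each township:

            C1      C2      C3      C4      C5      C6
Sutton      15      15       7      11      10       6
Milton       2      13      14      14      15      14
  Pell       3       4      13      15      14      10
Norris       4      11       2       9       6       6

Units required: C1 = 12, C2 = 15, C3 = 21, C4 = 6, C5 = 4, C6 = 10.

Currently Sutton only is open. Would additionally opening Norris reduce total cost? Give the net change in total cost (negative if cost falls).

Yes — net change −200 (cost falls by 200).

Current service cost with {Sutton}: 718.
Adding Norris: each township re-picks its cheapest; new service cost 393, saving 325.
Extra fixed cost: 125. Net change = 125 − 325 = -200.
(Totals: 783 → 583.)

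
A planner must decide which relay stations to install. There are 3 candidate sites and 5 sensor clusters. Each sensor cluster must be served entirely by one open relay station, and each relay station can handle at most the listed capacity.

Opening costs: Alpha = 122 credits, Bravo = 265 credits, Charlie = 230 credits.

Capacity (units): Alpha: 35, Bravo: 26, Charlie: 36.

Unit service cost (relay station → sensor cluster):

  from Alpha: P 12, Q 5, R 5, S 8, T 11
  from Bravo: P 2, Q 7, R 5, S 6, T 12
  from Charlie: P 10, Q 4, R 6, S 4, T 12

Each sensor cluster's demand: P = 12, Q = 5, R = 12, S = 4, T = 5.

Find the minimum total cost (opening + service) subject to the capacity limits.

Minimum total cost: 575

Open {Alpha, Bravo}: P→Bravo 2·12=24, Q→Alpha 5·5=25, R→Alpha 5·12=60, S→Bravo 6·4=24, T→Alpha 11·5=55.
Loads: Alpha carries 22/35, Bravo carries 16/26. Service 188; fixed 387; total 575.
Next best feasible plan costs 580.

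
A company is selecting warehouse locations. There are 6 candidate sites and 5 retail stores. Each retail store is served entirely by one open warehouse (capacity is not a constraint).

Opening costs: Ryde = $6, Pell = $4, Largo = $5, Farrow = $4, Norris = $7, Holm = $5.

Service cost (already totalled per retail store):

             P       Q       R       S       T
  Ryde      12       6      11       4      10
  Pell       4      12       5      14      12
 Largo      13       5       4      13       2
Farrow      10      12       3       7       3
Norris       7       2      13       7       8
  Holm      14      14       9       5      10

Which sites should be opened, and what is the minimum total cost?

For any fixed open set, each retail store goes to its cheapest open site; total = fixed + service.
{Farrow, Norris}: P→Norris 7, Q→Norris 2, R→Farrow 3, S→Farrow 7, T→Farrow 3. Service 22; fixed 11; total 33.
{Ryde, Pell, Largo}: service 19 + fixed 15 = 34
{Ryde, Pell, Farrow}: P→Pell 4, Q→Ryde 6, R→Farrow 3, S→Ryde 4, T→Farrow 3. Service 20; fixed 14; total 34.
{Ryde, Pell, Largo, Farrow, Norris, Holm}: P→Pell 4, Q→Norris 2, R→Farrow 3, S→Ryde 4, T→Largo 2. Service 15; fixed 31; total 46.
No other subset beats 33.

Open Farrow and Norris; minimum total cost 33.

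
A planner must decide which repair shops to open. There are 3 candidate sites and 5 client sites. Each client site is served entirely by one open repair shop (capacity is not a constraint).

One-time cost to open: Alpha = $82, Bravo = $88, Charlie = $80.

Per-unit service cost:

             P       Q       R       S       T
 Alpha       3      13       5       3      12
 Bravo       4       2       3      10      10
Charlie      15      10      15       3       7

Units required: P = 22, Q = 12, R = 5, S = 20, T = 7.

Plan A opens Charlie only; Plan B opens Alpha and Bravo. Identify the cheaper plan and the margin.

Plan B is cheaper by 309.

Plan A: {Charlie}: P→Charlie 15·22=330, Q→Charlie 10·12=120, R→Charlie 15·5=75, S→Charlie 3·20=60, T→Charlie 7·7=49. Service 634; fixed 80; total 714.
Plan B: {Alpha, Bravo}: P→Alpha 3·22=66, Q→Bravo 2·12=24, R→Bravo 3·5=15, S→Alpha 3·20=60, T→Bravo 10·7=70. Service 235; fixed 170; total 405.
Difference: |714 − 405| = 309.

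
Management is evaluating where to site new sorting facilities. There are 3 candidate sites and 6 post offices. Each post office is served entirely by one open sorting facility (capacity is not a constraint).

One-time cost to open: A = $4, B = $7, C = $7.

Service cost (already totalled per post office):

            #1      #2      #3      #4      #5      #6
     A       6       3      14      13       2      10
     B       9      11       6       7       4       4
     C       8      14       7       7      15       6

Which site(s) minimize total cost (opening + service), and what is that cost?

Open A and B; minimum total cost 39.

For any fixed open set, each post office goes to its cheapest open site; total = fixed + service.
{A, B}: #1→A 6, #2→A 3, #3→B 6, #4→B 7, #5→A 2, #6→B 4. Service 28; fixed 11; total 39.
{A, C}: service 31 + fixed 11 = 42
{A, B, C}: #1→A 6, #2→A 3, #3→B 6, #4→B 7, #5→A 2, #6→B 4. Service 28; fixed 18; total 46.
{A}: #1→A 6, #2→A 3, #3→A 14, #4→A 13, #5→A 2, #6→A 10. Service 48; fixed 4; total 52.
(All 7 nonempty subsets were checked; A and B is lowest.)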